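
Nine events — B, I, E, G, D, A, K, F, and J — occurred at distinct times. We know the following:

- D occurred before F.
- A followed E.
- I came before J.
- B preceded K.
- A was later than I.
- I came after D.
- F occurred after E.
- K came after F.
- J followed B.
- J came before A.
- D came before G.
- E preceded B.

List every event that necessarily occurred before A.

B, D, E, I, J

Directly stated before A: E, I, and J.
B reaches A via B → J → A.
D reaches A via D → I → A.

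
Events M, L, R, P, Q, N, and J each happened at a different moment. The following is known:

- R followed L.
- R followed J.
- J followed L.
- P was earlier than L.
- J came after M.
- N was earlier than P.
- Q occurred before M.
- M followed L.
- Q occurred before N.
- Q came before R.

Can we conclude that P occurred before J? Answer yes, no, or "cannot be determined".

Chain the constraints: P → L → J. Each link is directly stated, so P comes before J.

yes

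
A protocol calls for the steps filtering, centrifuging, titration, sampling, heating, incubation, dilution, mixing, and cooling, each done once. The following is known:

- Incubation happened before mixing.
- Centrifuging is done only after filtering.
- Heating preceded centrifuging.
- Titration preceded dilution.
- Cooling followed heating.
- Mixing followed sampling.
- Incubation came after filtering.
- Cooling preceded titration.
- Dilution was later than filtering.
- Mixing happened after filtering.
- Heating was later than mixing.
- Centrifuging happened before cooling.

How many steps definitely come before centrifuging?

Directly stated before centrifuging: filtering and heating.
Incubation reaches centrifuging via incubation → mixing → heating → centrifuging.
Mixing reaches centrifuging via mixing → heating → centrifuging.
Sampling reaches centrifuging via sampling → mixing → heating → centrifuging.
That's filtering, heating, incubation, mixing, and sampling — 5 in all.

5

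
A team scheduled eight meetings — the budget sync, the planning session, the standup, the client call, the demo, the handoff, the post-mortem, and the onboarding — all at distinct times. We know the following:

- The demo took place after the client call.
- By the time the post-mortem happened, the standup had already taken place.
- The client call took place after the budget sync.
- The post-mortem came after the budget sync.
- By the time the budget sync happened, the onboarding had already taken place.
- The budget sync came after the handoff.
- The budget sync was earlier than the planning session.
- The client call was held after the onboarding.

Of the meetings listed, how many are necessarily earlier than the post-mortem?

Directly stated before the post-mortem: the budget sync and the standup.
The handoff reaches the post-mortem via the handoff → the budget sync → the post-mortem.
The onboarding reaches the post-mortem via the onboarding → the budget sync → the post-mortem.
No chain forces the demo (or any of the others) ahead of the post-mortem.
That's the budget sync, the handoff, the onboarding, and the standup — 4 in all.

4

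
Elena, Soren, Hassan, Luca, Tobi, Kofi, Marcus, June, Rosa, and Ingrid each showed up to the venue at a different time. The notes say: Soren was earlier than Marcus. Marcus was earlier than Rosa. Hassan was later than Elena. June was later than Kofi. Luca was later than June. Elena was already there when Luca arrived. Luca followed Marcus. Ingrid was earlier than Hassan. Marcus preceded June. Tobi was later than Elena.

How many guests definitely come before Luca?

5

Directly stated before Luca: Elena, June, and Marcus.
Kofi reaches Luca via Kofi → June → Luca.
Soren reaches Luca via Soren → Marcus → Luca.
No chain forces Tobi (or any of the others) ahead of Luca.
That's Elena, June, Kofi, Marcus, and Soren — 5 in all.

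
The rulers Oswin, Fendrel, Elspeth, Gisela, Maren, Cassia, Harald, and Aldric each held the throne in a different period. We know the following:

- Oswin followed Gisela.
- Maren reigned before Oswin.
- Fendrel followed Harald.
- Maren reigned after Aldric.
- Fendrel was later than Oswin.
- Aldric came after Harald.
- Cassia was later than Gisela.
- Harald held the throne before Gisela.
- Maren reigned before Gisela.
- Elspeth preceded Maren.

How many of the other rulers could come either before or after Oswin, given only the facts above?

Forced before Oswin: Aldric, Elspeth, Gisela, Harald, and Maren; forced after Oswin: Fendrel.
That leaves Cassia with no forced order relative to Oswin — 1.

1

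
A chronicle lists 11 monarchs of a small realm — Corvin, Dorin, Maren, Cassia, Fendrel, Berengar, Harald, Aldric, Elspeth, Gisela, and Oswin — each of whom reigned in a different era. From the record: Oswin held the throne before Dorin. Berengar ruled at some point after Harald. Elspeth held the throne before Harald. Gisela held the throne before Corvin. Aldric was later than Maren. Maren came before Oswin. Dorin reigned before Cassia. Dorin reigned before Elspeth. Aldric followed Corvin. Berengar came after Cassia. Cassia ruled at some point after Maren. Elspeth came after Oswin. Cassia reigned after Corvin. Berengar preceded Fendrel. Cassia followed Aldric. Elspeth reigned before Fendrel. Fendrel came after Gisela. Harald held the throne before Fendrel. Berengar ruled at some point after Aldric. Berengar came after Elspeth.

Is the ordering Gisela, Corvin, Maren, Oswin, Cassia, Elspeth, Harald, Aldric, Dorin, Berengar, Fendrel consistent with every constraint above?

The constraints require Dorin before Elspeth, but in the proposed sequence Elspeth appears ahead of Dorin. That one violation is enough.

no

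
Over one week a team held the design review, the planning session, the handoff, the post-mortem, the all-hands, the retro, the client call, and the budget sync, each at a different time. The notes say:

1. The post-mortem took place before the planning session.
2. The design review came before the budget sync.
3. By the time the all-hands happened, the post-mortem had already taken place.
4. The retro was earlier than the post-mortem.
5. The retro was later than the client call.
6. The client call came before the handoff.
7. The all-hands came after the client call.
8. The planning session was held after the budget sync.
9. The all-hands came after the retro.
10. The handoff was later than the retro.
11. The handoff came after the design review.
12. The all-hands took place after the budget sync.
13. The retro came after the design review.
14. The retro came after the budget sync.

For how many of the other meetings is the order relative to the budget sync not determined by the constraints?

1

Forced before the budget sync: the design review; forced after the budget sync: the all-hands, the handoff, the planning session, the post-mortem, and the retro.
That leaves the client call with no forced order relative to the budget sync — 1.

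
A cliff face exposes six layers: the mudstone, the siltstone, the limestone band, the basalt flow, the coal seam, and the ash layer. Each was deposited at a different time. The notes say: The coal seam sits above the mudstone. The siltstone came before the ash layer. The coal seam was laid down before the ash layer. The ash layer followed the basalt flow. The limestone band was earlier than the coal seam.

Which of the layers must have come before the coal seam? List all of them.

Directly stated before the coal seam: the limestone band and the mudstone.

the limestone band, the mudstone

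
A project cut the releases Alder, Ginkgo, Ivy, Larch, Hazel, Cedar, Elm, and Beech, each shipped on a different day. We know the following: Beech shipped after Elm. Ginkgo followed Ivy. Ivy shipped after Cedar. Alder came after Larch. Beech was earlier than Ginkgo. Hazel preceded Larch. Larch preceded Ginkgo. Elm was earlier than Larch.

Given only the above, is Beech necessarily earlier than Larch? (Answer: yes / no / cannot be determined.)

cannot be determined

No chain of stated constraints runs from Beech to Larch, and none runs from Larch to Beech either.
So the relative order of Beech and Larch is not fixed by the given facts.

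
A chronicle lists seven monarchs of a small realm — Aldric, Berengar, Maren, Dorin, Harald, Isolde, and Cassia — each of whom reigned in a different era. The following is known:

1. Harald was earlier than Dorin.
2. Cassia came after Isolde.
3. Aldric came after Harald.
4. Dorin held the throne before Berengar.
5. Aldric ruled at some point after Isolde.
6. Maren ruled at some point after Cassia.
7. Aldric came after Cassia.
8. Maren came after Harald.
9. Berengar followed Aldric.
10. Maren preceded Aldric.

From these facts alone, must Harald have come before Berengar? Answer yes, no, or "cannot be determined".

Chain the constraints: Harald → Aldric → Berengar. Each link is directly stated, so Harald comes before Berengar.

yes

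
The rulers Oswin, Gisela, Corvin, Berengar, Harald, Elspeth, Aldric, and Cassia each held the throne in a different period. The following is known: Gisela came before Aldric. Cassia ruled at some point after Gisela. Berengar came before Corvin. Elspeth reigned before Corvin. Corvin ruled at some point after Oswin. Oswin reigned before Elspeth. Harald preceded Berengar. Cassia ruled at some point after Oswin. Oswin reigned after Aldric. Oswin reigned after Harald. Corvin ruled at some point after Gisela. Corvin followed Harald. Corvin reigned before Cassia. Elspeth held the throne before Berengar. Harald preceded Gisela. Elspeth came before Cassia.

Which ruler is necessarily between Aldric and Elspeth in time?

Oswin

Tracing the constraints gives Aldric → Oswin → Elspeth, so Oswin sits after Aldric and before Elspeth.
No other ruler is forced both after Aldric and before Elspeth.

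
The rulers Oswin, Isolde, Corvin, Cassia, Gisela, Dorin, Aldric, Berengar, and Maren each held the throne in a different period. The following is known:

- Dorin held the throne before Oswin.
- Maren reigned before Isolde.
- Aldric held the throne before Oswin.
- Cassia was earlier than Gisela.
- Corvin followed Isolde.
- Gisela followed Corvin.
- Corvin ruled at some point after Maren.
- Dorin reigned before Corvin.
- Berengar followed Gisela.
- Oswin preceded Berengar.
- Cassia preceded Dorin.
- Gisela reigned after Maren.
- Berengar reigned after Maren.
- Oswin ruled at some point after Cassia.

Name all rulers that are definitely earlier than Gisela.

Cassia, Corvin, Dorin, Isolde, Maren

Directly stated before Gisela: Cassia, Corvin, and Maren.
Dorin reaches Gisela via Dorin → Corvin → Gisela.
Isolde reaches Gisela via Isolde → Corvin → Gisela.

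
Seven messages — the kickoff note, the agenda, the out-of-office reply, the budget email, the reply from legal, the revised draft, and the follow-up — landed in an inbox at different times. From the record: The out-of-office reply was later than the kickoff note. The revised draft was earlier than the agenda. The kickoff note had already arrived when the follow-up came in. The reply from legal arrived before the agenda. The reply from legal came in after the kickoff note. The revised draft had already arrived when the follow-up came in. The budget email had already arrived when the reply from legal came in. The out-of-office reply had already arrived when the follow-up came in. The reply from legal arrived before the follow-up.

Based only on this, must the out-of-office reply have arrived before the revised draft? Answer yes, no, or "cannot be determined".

cannot be determined

No chain of stated constraints runs from the out-of-office reply to the revised draft, and none runs from the revised draft to the out-of-office reply either.
So the relative order of the out-of-office reply and the revised draft is not fixed by the given facts.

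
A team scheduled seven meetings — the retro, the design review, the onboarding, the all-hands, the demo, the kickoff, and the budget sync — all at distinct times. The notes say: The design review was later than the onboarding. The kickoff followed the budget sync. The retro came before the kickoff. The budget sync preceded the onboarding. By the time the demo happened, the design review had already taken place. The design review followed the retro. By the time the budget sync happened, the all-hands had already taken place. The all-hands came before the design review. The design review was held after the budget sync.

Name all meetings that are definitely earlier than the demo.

Directly stated before the demo: the design review.
The all-hands reaches the demo via the all-hands → the design review → the demo.
The budget sync reaches the demo via the budget sync → the design review → the demo.
The onboarding reaches the demo via the onboarding → the design review → the demo.
Likewise the retro reaches the demo by chaining the stated constraints.

the all-hands, the budget sync, the design review, the onboarding, the retro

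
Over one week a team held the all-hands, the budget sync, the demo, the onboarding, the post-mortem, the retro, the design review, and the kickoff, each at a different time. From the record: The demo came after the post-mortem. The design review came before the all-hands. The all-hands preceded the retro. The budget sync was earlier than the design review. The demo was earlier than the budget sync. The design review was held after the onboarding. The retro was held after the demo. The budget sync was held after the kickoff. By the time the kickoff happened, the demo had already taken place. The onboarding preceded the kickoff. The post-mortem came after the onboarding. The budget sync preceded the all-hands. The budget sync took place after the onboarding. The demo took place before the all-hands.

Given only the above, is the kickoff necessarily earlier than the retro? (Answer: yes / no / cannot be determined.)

yes

Chain the constraints: the kickoff → the budget sync → the all-hands → the retro. Each link is directly stated, so the kickoff comes before the retro.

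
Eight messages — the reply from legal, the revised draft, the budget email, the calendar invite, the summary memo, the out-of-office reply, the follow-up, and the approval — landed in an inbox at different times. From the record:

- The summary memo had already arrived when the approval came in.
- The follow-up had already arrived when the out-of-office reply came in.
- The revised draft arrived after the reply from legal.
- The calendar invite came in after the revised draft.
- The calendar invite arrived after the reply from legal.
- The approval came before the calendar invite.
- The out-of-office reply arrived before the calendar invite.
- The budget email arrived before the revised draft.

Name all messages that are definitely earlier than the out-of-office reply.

Directly stated before the out-of-office reply: the follow-up.
No chain forces the reply from legal (or any of the others) ahead of the out-of-office reply.

the follow-up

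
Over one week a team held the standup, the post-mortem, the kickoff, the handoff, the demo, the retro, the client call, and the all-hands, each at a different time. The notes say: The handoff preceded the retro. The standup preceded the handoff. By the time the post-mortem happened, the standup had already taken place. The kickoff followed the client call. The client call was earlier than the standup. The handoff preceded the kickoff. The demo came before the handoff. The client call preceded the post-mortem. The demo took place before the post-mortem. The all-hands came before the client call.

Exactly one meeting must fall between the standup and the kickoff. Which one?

Tracing the constraints gives the standup → the handoff → the kickoff, so the handoff sits after the standup and before the kickoff.
No other meeting is forced both after the standup and before the kickoff.

the handoff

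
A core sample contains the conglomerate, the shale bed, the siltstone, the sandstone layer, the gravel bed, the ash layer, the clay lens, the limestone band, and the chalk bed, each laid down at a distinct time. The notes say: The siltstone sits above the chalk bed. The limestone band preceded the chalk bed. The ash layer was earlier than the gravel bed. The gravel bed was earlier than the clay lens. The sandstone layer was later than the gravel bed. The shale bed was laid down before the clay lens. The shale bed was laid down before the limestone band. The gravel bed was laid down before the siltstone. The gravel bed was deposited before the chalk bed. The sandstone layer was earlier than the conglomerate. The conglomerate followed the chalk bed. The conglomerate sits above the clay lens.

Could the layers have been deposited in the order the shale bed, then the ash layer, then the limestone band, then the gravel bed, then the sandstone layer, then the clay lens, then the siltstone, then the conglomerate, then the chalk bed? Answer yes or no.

The constraints require the chalk bed before the conglomerate, but in the proposed sequence the conglomerate appears ahead of the chalk bed. That one violation is enough.

no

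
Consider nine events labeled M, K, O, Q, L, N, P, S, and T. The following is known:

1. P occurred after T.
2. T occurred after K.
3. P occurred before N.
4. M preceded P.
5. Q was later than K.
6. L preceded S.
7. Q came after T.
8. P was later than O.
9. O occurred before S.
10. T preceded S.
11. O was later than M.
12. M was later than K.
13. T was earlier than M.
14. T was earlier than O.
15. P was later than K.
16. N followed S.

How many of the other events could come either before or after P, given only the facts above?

3

Forced before P: K, M, O, and T; forced after P: N.
That leaves L, Q, and S with no forced order relative to P — 3.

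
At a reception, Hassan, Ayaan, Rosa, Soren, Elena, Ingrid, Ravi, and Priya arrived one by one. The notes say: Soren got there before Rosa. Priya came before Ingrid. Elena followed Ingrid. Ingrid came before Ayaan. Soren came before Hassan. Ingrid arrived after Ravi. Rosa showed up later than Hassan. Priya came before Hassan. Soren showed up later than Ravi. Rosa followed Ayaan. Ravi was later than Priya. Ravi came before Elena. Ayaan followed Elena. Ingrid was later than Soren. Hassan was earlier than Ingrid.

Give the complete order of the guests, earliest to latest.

Priya, Ravi, Soren, Hassan, Ingrid, Elena, Ayaan, Rosa

The constraints fix every adjacent pair, so only one ordering works:
Priya → Ravi → Soren → Hassan → Ingrid → Elena → Ayaan → Rosa.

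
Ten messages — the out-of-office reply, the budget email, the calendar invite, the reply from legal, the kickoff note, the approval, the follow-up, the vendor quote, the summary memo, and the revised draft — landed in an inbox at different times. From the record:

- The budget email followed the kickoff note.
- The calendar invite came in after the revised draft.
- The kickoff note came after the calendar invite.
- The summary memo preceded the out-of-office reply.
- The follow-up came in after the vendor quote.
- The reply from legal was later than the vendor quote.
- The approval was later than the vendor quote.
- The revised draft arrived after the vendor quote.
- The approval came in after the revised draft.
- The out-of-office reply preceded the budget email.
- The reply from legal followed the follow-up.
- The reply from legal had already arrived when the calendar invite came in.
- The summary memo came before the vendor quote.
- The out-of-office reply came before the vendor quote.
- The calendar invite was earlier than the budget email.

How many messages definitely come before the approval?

4

Directly stated before the approval: the revised draft and the vendor quote.
The out-of-office reply reaches the approval via the out-of-office reply → the vendor quote → the approval.
The summary memo reaches the approval via the summary memo → the vendor quote → the approval.
That's the out-of-office reply, the revised draft, the summary memo, and the vendor quote — 4 in all.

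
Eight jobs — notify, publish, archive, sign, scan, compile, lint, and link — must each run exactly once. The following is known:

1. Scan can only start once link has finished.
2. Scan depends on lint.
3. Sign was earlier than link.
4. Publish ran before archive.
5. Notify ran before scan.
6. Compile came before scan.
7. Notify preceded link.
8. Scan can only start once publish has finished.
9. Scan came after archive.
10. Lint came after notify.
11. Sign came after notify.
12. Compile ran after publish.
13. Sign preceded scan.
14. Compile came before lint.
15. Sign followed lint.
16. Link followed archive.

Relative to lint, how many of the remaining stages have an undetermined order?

Forced before lint: compile, notify, and publish; forced after lint: link, scan, and sign.
That leaves archive with no forced order relative to lint — 1.

1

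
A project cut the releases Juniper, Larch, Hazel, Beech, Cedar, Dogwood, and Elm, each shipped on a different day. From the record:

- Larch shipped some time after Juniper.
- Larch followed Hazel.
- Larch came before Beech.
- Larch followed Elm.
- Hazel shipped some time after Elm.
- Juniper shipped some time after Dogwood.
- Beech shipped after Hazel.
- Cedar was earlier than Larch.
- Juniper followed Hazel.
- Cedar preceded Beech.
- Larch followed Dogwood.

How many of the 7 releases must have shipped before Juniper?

3

Directly stated before Juniper: Dogwood and Hazel.
Elm reaches Juniper via Elm → Hazel → Juniper.
No chain forces Cedar (or any of the others) ahead of Juniper.
That's Dogwood, Elm, and Hazel — 3 in all.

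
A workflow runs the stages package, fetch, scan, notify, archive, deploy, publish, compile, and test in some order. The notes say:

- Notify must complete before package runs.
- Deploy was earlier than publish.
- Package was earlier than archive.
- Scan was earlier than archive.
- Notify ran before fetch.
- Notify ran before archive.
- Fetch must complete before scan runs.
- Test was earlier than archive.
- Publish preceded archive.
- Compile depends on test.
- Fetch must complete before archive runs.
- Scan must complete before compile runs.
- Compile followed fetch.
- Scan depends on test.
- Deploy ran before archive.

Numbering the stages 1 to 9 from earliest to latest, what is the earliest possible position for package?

2

Notify must come before package — 1 forced predecessor.
Nothing else is forced ahead of package, so its earliest slot is position 1 + 1 = 2.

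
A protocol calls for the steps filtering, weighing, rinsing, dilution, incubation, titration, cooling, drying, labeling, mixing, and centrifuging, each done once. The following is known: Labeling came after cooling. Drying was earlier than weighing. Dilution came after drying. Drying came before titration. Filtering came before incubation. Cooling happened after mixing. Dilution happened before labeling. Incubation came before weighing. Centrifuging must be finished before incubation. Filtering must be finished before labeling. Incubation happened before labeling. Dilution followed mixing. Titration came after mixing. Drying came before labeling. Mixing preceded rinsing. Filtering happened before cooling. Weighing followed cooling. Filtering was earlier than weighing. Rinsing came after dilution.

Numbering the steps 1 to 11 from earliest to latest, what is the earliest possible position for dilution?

3

Drying and mixing must both come before dilution — 2 forced predecessors.
Nothing else is forced ahead of dilution, so its earliest slot is position 2 + 1 = 3.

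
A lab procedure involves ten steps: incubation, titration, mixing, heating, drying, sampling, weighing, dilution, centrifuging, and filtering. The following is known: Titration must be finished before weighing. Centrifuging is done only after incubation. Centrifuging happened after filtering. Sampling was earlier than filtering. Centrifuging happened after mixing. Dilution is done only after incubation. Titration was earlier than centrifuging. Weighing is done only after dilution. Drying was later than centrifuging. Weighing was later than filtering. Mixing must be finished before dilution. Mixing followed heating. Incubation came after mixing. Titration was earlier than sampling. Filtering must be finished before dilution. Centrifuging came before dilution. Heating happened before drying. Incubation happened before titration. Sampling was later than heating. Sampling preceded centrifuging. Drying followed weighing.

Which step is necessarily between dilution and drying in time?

Tracing the constraints gives dilution → weighing → drying, so weighing sits after dilution and before drying.
No other step is forced both after dilution and before drying.

weighing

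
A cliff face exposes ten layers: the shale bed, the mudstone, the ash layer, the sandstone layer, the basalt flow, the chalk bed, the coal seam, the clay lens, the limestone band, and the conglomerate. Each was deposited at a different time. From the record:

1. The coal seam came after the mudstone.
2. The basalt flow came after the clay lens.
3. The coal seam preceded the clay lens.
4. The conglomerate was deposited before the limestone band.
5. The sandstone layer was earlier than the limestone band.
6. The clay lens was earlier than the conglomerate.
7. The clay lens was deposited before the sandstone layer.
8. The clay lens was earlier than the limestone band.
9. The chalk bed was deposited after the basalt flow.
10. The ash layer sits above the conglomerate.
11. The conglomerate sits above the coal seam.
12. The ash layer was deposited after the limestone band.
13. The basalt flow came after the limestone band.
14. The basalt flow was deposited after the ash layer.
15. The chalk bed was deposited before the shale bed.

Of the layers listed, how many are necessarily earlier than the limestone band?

Directly stated before the limestone band: the clay lens, the conglomerate, and the sandstone layer.
The coal seam reaches the limestone band via the coal seam → the conglomerate → the limestone band.
The mudstone reaches the limestone band via the mudstone → the coal seam → the conglomerate → the limestone band.
That's the clay lens, the coal seam, the conglomerate, the mudstone, and the sandstone layer — 5 in all.

5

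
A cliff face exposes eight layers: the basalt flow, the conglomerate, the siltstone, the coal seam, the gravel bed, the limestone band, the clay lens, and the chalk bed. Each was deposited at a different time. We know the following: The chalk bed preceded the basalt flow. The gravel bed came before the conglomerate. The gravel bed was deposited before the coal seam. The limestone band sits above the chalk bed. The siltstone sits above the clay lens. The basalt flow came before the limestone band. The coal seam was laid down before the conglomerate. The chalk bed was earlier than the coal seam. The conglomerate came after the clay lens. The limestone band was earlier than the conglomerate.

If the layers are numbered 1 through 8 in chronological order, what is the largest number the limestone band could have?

7

The limestone band must come before the conglomerate — 1 layer forced after it.
Everything else can be placed before the limestone band in some valid order, so the limestone band can sit as late as position 8 − 1 = 7.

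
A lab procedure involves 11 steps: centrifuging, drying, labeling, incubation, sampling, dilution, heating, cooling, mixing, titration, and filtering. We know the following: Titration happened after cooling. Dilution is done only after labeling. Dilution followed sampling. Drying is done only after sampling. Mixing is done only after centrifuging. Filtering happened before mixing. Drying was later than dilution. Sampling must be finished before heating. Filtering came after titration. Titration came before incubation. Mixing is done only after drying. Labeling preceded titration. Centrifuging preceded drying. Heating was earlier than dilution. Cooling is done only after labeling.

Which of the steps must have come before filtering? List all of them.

cooling, labeling, titration

Directly stated before filtering: titration.
Cooling reaches filtering via cooling → titration → filtering.
Labeling reaches filtering via labeling → titration → filtering.
No chain forces centrifuging (or any of the others) ahead of filtering.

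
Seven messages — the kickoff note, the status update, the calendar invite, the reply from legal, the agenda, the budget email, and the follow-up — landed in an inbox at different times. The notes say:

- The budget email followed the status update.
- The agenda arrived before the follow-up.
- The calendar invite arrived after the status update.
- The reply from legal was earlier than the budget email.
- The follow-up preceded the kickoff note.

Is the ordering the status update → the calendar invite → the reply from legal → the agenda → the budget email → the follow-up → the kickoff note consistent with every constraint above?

Check each stated constraint against the proposed order — e.g. the agenda is ahead of the follow-up; the status update is ahead of the budget email. Every pair is in the required order; nothing is violated.

yes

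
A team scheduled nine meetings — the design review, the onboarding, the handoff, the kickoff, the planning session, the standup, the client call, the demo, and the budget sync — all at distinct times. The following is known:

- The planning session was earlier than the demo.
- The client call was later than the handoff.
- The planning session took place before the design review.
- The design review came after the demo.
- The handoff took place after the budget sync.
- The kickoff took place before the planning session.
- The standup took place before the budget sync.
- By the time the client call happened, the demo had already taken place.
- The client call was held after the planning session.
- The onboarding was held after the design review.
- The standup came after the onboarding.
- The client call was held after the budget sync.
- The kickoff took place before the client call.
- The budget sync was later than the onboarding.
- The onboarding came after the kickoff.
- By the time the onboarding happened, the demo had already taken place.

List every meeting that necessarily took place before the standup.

Directly stated before the standup: the onboarding.
The demo reaches the standup via the demo → the onboarding → the standup.
The design review reaches the standup via the design review → the onboarding → the standup.
The kickoff reaches the standup via the kickoff → the onboarding → the standup.
Likewise the planning session reaches the standup by chaining the stated constraints.
No chain forces the budget sync (or any of the others) ahead of the standup.

the demo, the design review, the kickoff, the onboarding, the planning session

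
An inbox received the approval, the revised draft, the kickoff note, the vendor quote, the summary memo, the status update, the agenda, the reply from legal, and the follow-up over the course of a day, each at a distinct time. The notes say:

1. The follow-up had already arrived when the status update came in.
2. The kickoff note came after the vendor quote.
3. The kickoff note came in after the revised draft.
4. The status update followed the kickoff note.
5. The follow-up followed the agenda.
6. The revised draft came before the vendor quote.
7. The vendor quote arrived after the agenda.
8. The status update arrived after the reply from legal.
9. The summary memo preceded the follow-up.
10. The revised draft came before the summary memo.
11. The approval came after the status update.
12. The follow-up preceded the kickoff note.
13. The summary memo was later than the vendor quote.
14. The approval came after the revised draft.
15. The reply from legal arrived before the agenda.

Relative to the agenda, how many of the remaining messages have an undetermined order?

1

Forced before the agenda: the reply from legal; forced after the agenda: the approval, the follow-up, the kickoff note, the status update, the summary memo, and the vendor quote.
That leaves the revised draft with no forced order relative to the agenda — 1.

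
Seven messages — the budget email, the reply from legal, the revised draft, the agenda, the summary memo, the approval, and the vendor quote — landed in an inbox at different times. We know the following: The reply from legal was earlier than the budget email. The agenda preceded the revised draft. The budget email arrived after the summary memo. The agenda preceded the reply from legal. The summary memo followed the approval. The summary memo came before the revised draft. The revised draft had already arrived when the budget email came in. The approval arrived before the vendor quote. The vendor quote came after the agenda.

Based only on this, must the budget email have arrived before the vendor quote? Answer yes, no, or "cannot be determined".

cannot be determined

No chain of stated constraints runs from the budget email to the vendor quote, and none runs from the vendor quote to the budget email either.
So the relative order of the budget email and the vendor quote is not fixed by the given facts.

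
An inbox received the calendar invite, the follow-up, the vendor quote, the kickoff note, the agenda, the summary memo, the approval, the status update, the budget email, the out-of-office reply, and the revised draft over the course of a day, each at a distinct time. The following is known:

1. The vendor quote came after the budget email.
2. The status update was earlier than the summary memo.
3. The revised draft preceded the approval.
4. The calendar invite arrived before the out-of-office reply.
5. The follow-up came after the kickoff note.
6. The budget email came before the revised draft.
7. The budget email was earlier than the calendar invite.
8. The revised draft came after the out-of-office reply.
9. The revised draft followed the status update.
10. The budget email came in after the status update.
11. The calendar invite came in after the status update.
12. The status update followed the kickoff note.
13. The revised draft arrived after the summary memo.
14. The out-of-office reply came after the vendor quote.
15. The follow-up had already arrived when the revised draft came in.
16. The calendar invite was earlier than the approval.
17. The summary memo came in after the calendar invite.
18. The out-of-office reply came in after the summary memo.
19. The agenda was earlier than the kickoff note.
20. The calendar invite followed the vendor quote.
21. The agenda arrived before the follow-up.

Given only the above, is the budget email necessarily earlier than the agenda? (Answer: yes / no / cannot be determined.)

no

Tracing the constraints gives the agenda → the kickoff note → the status update → the budget email, so the agenda must come before the budget email.
That means the budget email cannot be before the agenda.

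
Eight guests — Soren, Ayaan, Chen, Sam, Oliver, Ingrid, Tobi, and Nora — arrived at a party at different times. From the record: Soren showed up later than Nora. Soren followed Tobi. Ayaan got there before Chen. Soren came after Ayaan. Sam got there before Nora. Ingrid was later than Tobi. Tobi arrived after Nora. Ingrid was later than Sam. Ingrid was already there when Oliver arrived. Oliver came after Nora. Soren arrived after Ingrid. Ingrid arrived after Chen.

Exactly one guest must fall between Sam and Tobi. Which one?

Tracing the constraints gives Sam → Nora → Tobi, so Nora sits after Sam and before Tobi.
No other guest is forced both after Sam and before Tobi.

Nora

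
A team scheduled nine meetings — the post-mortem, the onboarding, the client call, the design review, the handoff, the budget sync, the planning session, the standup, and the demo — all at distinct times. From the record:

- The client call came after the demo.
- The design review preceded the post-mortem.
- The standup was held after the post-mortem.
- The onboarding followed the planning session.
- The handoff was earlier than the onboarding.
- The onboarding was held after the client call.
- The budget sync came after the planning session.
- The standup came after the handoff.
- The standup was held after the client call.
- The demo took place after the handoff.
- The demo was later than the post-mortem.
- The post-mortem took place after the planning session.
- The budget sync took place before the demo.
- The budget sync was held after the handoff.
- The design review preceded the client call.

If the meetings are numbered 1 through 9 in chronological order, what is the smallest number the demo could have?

6

The budget sync, the design review, the handoff, the planning session, and the post-mortem must all come before the demo — 5 forced predecessors.
Nothing else is forced ahead of the demo, so its earliest slot is position 5 + 1 = 6.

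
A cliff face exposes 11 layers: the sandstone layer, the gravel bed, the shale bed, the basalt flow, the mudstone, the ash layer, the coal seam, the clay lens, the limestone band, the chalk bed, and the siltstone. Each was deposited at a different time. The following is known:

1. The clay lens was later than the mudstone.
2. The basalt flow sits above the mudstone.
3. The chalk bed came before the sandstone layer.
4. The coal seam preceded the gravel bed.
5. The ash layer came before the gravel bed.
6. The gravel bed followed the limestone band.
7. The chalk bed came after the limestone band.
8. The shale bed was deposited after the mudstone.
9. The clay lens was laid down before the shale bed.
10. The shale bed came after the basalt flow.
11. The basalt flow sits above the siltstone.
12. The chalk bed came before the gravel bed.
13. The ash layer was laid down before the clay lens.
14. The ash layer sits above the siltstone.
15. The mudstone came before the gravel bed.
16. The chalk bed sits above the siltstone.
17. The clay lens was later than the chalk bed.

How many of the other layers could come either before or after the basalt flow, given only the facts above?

Forced before the basalt flow: the mudstone and the siltstone; forced after the basalt flow: the shale bed.
That leaves the ash layer, the chalk bed, the clay lens, the coal seam, the gravel bed, the limestone band, and the sandstone layer with no forced order relative to the basalt flow — 7.

7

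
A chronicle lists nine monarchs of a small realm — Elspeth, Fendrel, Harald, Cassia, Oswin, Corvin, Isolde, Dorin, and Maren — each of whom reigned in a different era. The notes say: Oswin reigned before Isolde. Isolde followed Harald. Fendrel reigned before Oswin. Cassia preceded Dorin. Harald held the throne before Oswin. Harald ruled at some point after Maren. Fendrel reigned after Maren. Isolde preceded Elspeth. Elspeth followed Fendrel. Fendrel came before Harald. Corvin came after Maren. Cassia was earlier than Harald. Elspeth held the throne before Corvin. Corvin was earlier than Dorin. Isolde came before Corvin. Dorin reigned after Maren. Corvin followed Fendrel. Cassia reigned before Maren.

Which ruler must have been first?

Cassia

Cassia has a chain of constraints placing them before every other ruler, so Cassia must be first.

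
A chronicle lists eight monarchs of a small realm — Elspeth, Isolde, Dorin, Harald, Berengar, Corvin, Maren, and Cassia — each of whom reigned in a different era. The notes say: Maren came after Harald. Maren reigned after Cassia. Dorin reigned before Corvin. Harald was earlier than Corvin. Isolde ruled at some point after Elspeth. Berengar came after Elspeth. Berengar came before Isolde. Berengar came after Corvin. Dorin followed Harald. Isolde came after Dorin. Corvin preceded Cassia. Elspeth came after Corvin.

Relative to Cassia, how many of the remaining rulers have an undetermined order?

Forced before Cassia: Corvin, Dorin, and Harald; forced after Cassia: Maren.
That leaves Berengar, Elspeth, and Isolde with no forced order relative to Cassia — 3.

3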